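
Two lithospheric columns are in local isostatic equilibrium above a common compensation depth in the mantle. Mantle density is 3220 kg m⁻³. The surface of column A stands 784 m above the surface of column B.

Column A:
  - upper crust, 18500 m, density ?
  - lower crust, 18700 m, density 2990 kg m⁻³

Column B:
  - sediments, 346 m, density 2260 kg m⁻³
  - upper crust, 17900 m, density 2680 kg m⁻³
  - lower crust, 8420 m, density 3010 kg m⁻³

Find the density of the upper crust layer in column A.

Take the compensation level at the base of the deeper column (depth z_c below the surface of column A) and equate Σ ρ_i t_i down to z_c; mantle fills any gap and the z_c terms cancel.
Column A: 18500×ρ + 18700×2990 + (z_c − 37200)×3220
Column B: 784×0 + 346×2260 + 17900×2680 + 8420×3010 + (z_c − 784 − 26666)×3220
The z_c×3220 term appears on both sides and cancels. Collect the known terms of each column as K = Σ(ρt)_known − 3220 × (depth of known layers): K_A = 55913000 − 3220×37200 = −63871000; K_B = 74098160 − 3220×(784 + 26666) = −14290840.
Balance: K_A + 18500×ρ = K_B, so ρ = (K_B − K_A)/18500 = 49580200/18500 = 2680 kg m⁻³.

2680 kg m⁻³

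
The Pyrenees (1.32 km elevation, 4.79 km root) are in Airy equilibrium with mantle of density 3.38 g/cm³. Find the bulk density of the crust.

2.65 g/cm³

ρ_c h = (ρ_m − ρ_c) r → ρ_c (h + r) = ρ_m r → ρ_c = ρ_m r / (h + r).
ρ_c = 3.38 × 4.79 km / (1.32 km + 4.79 km) = 2.65 g/cm³.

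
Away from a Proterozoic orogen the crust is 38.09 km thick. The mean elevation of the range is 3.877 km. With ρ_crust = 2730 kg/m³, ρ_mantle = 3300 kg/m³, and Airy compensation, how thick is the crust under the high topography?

Root depth r = h ρ_c / (ρ_m − ρ_c) = 3.877 km × 2730 / 570 = 18.57 km.
Total thickness = T + h + r = 38.09 km + 3.877 km + 18.57 km = 60.5 km.

60.5 km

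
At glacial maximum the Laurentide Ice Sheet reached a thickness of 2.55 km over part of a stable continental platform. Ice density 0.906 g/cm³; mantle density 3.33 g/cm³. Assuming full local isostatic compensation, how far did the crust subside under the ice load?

0.694 km

In Airy isostatic equilibrium: the ice load ρ_ice t is balanced by mantle displaced below, ρ_m s.
s = t ρ_ice / ρ_m = 2.55 km × 0.906/3.33 = 0.694 km.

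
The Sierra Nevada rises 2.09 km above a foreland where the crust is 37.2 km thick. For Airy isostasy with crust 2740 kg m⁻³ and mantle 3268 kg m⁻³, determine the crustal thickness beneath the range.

50.1 km

Root depth r = h ρ_c / (ρ_m − ρ_c) = 2.09 km × 2740 / 528 = 10.85 km.
Total thickness = T + h + r = 37.2 km + 2.09 km + 10.85 km = 50.1 km.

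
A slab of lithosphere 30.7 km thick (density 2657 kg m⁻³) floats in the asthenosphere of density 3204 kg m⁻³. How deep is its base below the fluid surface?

Draft d = t ρ_obj/ρ_fluid = 30.7 km × 2657/3204 = 25.5 km.

25.5 km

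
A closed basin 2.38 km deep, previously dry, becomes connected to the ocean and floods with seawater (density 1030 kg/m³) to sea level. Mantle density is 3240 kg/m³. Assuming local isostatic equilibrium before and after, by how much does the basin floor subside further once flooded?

1.11 km

After flooding the water column is d + s deep. Its weight must equal the weight of mantle displaced by the extra subsidence s: (d + s) ρ_w = s ρ_m.
s = d ρ_w / (ρ_m − ρ_w) = 2.38 km × 1030/(3240 − 1030) = 1.11 km.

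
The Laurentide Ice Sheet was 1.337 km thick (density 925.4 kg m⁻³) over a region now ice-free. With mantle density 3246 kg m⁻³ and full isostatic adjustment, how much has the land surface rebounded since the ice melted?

0.381 km

Removing the load lets mantle flow back in; uplift u satisfies ρ_ice t = ρ_m u.
u = t ρ_ice/ρ_m = 1.337 km × 925.4/3246 = 0.381 km.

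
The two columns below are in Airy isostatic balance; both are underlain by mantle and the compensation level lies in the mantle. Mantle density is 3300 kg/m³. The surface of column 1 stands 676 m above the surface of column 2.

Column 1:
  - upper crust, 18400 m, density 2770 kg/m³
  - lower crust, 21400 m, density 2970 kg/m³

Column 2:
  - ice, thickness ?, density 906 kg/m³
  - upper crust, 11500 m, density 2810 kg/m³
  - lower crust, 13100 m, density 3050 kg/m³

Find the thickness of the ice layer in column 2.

2370 m

Take the compensation level at the base of the deeper column (depth z_c below the surface of column 1) and equate Σ ρ_i t_i down to z_c; mantle fills any gap and the z_c terms cancel.
Column 1: 18400×2770 + 21400×2970 + (z_c − 39800)×3300
Column 2: 676×0 + x×906 + 11500×2810 + 13100×3050 + (z_c − 676 − 24600 − x)×3300
The z_c×3300 term appears on both sides and cancels. Collect the known terms of each column as K = Σ(ρt)_known − 3300 × (depth of known layers): K_1 = 114526000 − 3300×39800 = −16814000; K_2 = 72270000 − 3300×(676 + 24600) = −11140800.
Balance: K_1 = K_2 − x×(3300 − 906), so x = (K_2 − K_1)/(3300 − 906) = 5673200/2394 = 2370 m.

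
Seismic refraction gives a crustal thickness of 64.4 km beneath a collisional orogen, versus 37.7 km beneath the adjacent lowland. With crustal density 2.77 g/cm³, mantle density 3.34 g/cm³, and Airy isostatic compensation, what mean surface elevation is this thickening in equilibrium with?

Excess crust Δ = 64.4 km − 37.7 km = 26.7 km, split between elevation h and root r with h + r = Δ.
Airy balance ρ_c h = (ρ_m − ρ_c) r gives r = h ρ_c/(ρ_m − ρ_c), so h (1 + ρ_c/(ρ_m − ρ_c)) = Δ, i.e. h = Δ (ρ_m − ρ_c)/ρ_m.
h = 26.7 km × 0.57/3.34 = 4.56 km.

4.56 km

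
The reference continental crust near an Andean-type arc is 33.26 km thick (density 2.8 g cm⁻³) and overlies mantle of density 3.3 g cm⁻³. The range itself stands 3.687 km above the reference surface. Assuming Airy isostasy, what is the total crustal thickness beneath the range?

57.6 km

Root depth r = h ρ_c / (ρ_m − ρ_c) = 3.687 km × 2.8 / 0.5 = 20.65 km.
Total thickness = T + h + r = 33.26 km + 3.687 km + 20.65 km = 57.6 km.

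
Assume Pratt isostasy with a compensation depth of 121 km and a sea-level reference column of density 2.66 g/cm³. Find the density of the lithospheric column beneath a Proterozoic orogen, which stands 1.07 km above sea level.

Pratt balance: ρ_ref D = ρ (D + h).
ρ = ρ_ref D/(D + h) = 2.66 × 121 km/(121 km + 1.07 km) = 2.64 g/cm³.

2.64 g/cm³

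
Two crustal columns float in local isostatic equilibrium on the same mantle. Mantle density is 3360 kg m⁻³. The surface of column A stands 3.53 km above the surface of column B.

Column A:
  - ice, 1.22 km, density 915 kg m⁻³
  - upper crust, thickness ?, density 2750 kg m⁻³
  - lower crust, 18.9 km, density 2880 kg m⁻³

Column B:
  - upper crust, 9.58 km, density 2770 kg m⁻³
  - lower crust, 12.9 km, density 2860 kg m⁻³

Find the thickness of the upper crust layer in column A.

Take the compensation level at the base of the deeper column (depth z_c below the surface of column A) and equate Σ ρ_i t_i down to z_c; mantle fills any gap and the z_c terms cancel.
Column A: 1.22×915 + x×2750 + 18.9×2880 + (z_c − 20.12 − x)×3360
Column B: 3.53×0 + 9.58×2770 + 12.9×2860 + (z_c − 3.53 − 22.48)×3360
The z_c×3360 term appears on both sides and cancels. Collect the known terms of each column as K = Σ(ρt)_known − 3360 × (depth of known layers): K_A = 55548.3 − 3360×20.12 = −12054.9; K_B = 63430.6 − 3360×(3.53 + 22.48) = −23963.
Balance: K_A − x×(3360 − 2750) = K_B, so x = (K_A − K_B)/(3360 − 2750) = 11908.1/610 = 19.5 km.

19.5 km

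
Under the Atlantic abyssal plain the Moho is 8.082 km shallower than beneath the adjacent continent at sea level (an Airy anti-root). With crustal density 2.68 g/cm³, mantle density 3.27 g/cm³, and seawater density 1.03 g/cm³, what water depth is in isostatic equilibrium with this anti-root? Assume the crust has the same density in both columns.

2.89 km

Replacing a thickness d of crust by seawater at the top must be balanced by replacing crust with mantle at the base: d (ρ_c − ρ_w) = a (ρ_m − ρ_c).
d = a (ρ_m − ρ_c)/(ρ_c − ρ_w) = 8.082 km × 0.59/1.65 = 2.89 km.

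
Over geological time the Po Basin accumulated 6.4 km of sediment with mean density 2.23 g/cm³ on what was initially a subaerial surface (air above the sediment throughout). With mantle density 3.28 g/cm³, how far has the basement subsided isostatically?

4.35 km

Subaerial load: s = t ρ_sed / ρ_m = 6.4 km × 2.23/3.28 = 4.35 km.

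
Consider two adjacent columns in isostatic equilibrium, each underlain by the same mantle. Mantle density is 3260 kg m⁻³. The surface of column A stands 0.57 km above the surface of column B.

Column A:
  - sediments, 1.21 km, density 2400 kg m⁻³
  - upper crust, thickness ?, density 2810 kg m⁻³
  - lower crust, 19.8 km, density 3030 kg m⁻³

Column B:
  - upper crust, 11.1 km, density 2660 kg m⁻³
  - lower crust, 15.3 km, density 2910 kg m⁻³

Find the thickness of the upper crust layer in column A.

18.4 km

Take the compensation level at the base of the deeper column (depth z_c below the surface of column A) and equate Σ ρ_i t_i down to z_c; mantle fills any gap and the z_c terms cancel.
Column A: 1.21×2400 + x×2810 + 19.8×3030 + (z_c − 21.01 − x)×3260
Column B: 0.57×0 + 11.1×2660 + 15.3×2910 + (z_c − 0.57 − 26.4)×3260
The z_c×3260 term appears on both sides and cancels. Collect the known terms of each column as K = Σ(ρt)_known − 3260 × (depth of known layers): K_A = 62898 − 3260×21.01 = −5594.6; K_B = 74049 − 3260×(0.57 + 26.4) = −13873.2.
Balance: K_A − x×(3260 − 2810) = K_B, so x = (K_A − K_B)/(3260 − 2810) = 8278.6/450 = 18.4 km.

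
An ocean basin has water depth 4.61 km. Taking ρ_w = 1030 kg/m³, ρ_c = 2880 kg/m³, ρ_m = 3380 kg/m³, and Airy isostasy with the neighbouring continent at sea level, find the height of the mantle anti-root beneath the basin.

In Airy isostatic equilibrium: replacing crust with seawater at the top is compensated by replacing crust with mantle at the base: d (ρ_c − ρ_w) = a (ρ_m − ρ_c).
a = d (ρ_c − ρ_w)/(ρ_m − ρ_c) = 4.61 km × 1850/500 = 17.1 km.

17.1 km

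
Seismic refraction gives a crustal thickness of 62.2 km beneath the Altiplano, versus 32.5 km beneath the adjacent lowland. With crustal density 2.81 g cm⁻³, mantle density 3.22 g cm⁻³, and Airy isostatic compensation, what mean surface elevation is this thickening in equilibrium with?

3.78 km

Excess crust Δ = 62.2 km − 32.5 km = 29.7 km, split between elevation h and root r with h + r = Δ.
Airy balance ρ_c h = (ρ_m − ρ_c) r gives r = h ρ_c/(ρ_m − ρ_c), so h (1 + ρ_c/(ρ_m − ρ_c)) = Δ, i.e. h = Δ (ρ_m − ρ_c)/ρ_m.
h = 29.7 km × 0.41/3.22 = 3.78 km.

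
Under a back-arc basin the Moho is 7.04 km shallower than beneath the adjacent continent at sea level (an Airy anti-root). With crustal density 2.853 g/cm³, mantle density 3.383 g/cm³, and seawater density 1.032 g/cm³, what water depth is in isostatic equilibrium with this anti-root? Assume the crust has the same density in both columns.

2.05 km

Replacing a thickness d of crust by seawater at the top must be balanced by replacing crust with mantle at the base: d (ρ_c − ρ_w) = a (ρ_m − ρ_c).
d = a (ρ_m − ρ_c)/(ρ_c − ρ_w) = 7.04 km × 0.53/1.821 = 2.05 km.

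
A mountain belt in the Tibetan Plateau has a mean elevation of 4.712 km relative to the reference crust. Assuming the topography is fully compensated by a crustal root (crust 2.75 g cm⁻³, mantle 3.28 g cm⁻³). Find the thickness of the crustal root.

Equating mass per unit area of the two columns: the weight of the topography is balanced by the buoyancy of the root, ρ_c h = (ρ_m − ρ_c) r.
r = h · ρ_c / (ρ_m − ρ_c) = 4.712 km × 2.75 / (3.28 − 2.75) = 24.4 km.

24.4 km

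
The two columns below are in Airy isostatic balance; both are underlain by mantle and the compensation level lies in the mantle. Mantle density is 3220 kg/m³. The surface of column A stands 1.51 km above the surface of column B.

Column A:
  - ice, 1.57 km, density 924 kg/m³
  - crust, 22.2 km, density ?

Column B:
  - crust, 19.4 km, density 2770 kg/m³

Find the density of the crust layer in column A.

Take the compensation level at the base of the deeper column (depth z_c below the surface of column A) and equate Σ ρ_i t_i down to z_c; mantle fills any gap and the z_c terms cancel.
Column A: 1.57×924 + 22.2×ρ + (z_c − 23.77)×3220
Column B: 1.51×0 + 19.4×2770 + (z_c − 1.51 − 19.4)×3220
The z_c×3220 term appears on both sides and cancels. Collect the known terms of each column as K = Σ(ρt)_known − 3220 × (depth of known layers): K_A = 1450.68 − 3220×23.77 = −75088.72; K_B = 53738 − 3220×(1.51 + 19.4) = −13592.2.
Balance: K_A + 22.2×ρ = K_B, so ρ = (K_B − K_A)/22.2 = 61496.5/22.2 = 2770 kg/m³.

2770 kg/m³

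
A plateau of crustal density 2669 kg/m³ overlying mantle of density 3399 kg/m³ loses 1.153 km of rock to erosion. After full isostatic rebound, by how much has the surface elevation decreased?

0.248 km

Rebound u = e ρ_c/ρ_m = 1.153 km × 2669/3399 = 0.9054 km.
Net surface drop = e − u = 1.153 km − 0.9054 km = e (ρ_m − ρ_c)/ρ_m = 0.248 km.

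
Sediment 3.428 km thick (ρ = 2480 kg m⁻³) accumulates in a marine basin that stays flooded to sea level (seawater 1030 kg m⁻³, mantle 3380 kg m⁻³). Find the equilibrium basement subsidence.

2.12 km

Submarine loading: the sediment displaces seawater, and the subsidence is in turn flooded, so s (ρ_m − ρ_w) = t (ρ_sed − ρ_w).
s = 3.428 km × (2480 − 1030) / (3380 − 1030) = 2.12 km.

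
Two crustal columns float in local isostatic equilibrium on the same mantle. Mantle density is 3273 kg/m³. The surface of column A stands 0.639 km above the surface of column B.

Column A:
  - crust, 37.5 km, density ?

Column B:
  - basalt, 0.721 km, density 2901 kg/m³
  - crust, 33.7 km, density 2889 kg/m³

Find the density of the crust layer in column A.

Take the compensation level at the base of the deeper column (depth z_c below the surface of column A) and equate Σ ρ_i t_i down to z_c; mantle fills any gap and the z_c terms cancel.
Column A: 37.5×ρ + (z_c − 37.5)×3273
Column B: 0.639×0 + 0.721×2901 + 33.7×2889 + (z_c − 0.639 − 34.421)×3273
The z_c×3273 term appears on both sides and cancels. Collect the known terms of each column as K = Σ(ρt)_known − 3273 × (depth of known layers): K_A = 0 − 3273×37.5 = −122737.5; K_B = 99450.921 − 3273×(0.639 + 34.421) = −15300.459.
Balance: K_A + 37.5×ρ = K_B, so ρ = (K_B − K_A)/37.5 = 107437/37.5 = 2860 kg/m³.

2860 kg/m³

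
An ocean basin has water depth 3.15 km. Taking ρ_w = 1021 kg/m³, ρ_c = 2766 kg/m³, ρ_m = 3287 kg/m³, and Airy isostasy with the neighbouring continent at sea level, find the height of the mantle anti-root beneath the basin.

Equating mass per unit area of the two columns: replacing crust with seawater at the top is compensated by replacing crust with mantle at the base: d (ρ_c − ρ_w) = a (ρ_m − ρ_c).
a = d (ρ_c − ρ_w)/(ρ_m − ρ_c) = 3.15 km × 1745/521 = 10.6 km.

10.6 km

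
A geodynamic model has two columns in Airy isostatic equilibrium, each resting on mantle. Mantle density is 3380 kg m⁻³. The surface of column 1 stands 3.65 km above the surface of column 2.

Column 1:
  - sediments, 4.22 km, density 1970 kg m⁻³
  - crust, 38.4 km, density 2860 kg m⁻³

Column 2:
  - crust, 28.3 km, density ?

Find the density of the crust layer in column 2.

2900 kg m⁻³

Take the compensation level at the base of the deeper column (depth z_c below the surface of column 1) and equate Σ ρ_i t_i down to z_c; mantle fills any gap and the z_c terms cancel.
Column 1: 4.22×1970 + 38.4×2860 + (z_c − 42.62)×3380
Column 2: 3.65×0 + 28.3×ρ + (z_c − 3.65 − 28.3)×3380
The z_c×3380 term appears on both sides and cancels. Collect the known terms of each column as K = Σ(ρt)_known − 3380 × (depth of known layers): K_1 = 118137.4 − 3380×42.62 = −25918.2; K_2 = 0 − 3380×(3.65 + 28.3) = −107991.
Balance: K_1 = K_2 + 28.3×ρ, so ρ = (K_1 − K_2)/28.3 = 82072.8/28.3 = 2900 kg m⁻³.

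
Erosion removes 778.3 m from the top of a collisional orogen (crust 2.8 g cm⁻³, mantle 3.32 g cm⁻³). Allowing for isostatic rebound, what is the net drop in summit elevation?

Rebound u = e ρ_c/ρ_m = 778.3 m × 2.8/3.32 = 656.4 m.
Net surface drop = e − u = 778.3 m − 656.4 m = e (ρ_m − ρ_c)/ρ_m = 122 m.

122 m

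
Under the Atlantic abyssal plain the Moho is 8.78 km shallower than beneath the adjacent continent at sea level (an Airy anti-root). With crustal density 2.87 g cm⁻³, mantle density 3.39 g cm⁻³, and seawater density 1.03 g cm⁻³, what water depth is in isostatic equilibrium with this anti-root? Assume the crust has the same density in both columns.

Replacing a thickness d of crust by seawater at the top must be balanced by replacing crust with mantle at the base: d (ρ_c − ρ_w) = a (ρ_m − ρ_c).
d = a (ρ_m − ρ_c)/(ρ_c − ρ_w) = 8.78 km × 0.52/1.84 = 2.48 km.

2.48 km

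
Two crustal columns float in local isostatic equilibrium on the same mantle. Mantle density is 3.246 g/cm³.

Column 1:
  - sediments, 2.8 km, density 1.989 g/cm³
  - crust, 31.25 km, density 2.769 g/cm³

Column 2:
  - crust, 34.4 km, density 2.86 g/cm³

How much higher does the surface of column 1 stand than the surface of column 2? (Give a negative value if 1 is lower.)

For any compensation level in the mantle, the mantle terms cancel and isostasy reduces to e = (Σt_1 − Σt_2) − (Σ(ρt)_1 − Σ(ρt)_2) / ρ_m.
Σt_1 = 34.05 km; Σt_2 = 34.4 km; Σ(ρt)_1 = 92.10045; Σ(ρt)_2 = 98.384 (in km·g/cm³).
e = (34.05 − 34.4) − (92.10045 − 98.384) / 3.246 = 1.59 km.

1.59 km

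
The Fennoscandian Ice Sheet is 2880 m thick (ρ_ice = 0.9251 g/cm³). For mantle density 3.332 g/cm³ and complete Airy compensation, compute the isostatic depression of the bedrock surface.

By Archimedes' principle applied to the lithosphere: the ice load ρ_ice t is balanced by mantle displaced below, ρ_m s.
s = t ρ_ice / ρ_m = 2880 m × 0.9251/3.332 = 800 m.

800 m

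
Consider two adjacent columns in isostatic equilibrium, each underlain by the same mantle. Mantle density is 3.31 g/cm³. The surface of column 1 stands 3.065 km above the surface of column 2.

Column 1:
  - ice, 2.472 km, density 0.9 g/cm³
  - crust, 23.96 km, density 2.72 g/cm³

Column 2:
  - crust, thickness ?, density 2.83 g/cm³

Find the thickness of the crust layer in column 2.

20.7 km

Take the compensation level at the base of the deeper column (depth z_c below the surface of column 1) and equate Σ ρ_i t_i down to z_c; mantle fills any gap and the z_c terms cancel.
Column 1: 2.472×0.9 + 23.96×2.72 + (z_c − 26.432)×3.31
Column 2: 3.065×0 + x×2.83 + (z_c − 3.065 − 0 − x)×3.31
The z_c×3.31 term appears on both sides and cancels. Collect the known terms of each column as K = Σ(ρt)_known − 3.31 × (depth of known layers): K_1 = 67.396 − 3.31×26.432 = −20.09392; K_2 = 0 − 3.31×(3.065 + 0) = −10.14515.
Balance: K_1 = K_2 − x×(3.31 − 2.83), so x = (K_2 − K_1)/(3.31 − 2.83) = 9.94877/0.48 = 20.7 km.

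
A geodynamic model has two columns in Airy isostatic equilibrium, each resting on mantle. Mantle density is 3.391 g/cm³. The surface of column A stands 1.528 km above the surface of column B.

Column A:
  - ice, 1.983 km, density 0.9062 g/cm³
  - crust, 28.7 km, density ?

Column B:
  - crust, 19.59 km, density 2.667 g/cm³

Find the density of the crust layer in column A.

2.89 g/cm³

Take the compensation level at the base of the deeper column (depth z_c below the surface of column A) and equate Σ ρ_i t_i down to z_c; mantle fills any gap and the z_c terms cancel.
Column A: 1.983×0.9062 + 28.7×ρ + (z_c − 30.683)×3.391
Column B: 1.528×0 + 19.59×2.667 + (z_c − 1.528 − 19.59)×3.391
The z_c×3.391 term appears on both sides and cancels. Collect the known terms of each column as K = Σ(ρt)_known − 3.391 × (depth of known layers): K_A = 1.7969946 − 3.391×30.683 = −102.249058; K_B = 52.24653 − 3.391×(1.528 + 19.59) = −19.364608.
Balance: K_A + 28.7×ρ = K_B, so ρ = (K_B − K_A)/28.7 = 82.8845/28.7 = 2.89 g/cm³.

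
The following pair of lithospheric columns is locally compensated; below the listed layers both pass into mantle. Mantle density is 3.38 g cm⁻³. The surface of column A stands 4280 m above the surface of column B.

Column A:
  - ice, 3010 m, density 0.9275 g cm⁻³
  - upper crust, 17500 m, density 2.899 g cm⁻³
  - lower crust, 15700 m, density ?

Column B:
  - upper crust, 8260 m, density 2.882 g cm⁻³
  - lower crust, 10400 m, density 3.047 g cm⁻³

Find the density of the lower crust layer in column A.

2.98 g cm⁻³

Take the compensation level at the base of the deeper column (depth z_c below the surface of column A) and equate Σ ρ_i t_i down to z_c; mantle fills any gap and the z_c terms cancel.
Column A: 3010×0.9275 + 17500×2.899 + 15700×ρ + (z_c − 36210)×3.38
Column B: 4280×0 + 8260×2.882 + 10400×3.047 + (z_c − 4280 − 18660)×3.38
The z_c×3.38 term appears on both sides and cancels. Collect the known terms of each column as K = Σ(ρt)_known − 3.38 × (depth of known layers): K_A = 53524.275 − 3.38×36210 = −68865.525; K_B = 55494.12 − 3.38×(4280 + 18660) = −22043.08.
Balance: K_A + 15700×ρ = K_B, so ρ = (K_B − K_A)/15700 = 46822.4/15700 = 2.98 g cm⁻³.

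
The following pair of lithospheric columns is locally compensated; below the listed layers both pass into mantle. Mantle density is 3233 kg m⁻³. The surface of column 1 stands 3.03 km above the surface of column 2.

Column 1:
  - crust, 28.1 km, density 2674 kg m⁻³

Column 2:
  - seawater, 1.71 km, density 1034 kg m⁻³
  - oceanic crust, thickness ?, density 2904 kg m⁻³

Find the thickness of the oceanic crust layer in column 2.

Take the compensation level at the base of the deeper column (depth z_c below the surface of column 1) and equate Σ ρ_i t_i down to z_c; mantle fills any gap and the z_c terms cancel.
Column 1: 28.1×2674 + (z_c − 28.1)×3233
Column 2: 3.03×0 + 1.71×1034 + x×2904 + (z_c − 3.03 − 1.71 − x)×3233
The z_c×3233 term appears on both sides and cancels. Collect the known terms of each column as K = Σ(ρt)_known − 3233 × (depth of known layers): K_1 = 75139.4 − 3233×28.1 = −15707.9; K_2 = 1768.14 − 3233×(3.03 + 1.71) = −13556.28.
Balance: K_1 = K_2 − x×(3233 − 2904), so x = (K_2 − K_1)/(3233 − 2904) = 2151.62/329 = 6.54 km.

6.54 km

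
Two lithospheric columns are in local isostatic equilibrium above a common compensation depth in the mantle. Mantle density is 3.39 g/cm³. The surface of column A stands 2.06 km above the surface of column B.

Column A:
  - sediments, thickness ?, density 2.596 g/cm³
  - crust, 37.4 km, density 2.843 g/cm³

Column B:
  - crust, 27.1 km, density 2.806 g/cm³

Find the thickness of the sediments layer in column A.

2.96 km

Take the compensation level at the base of the deeper column (depth z_c below the surface of column A) and equate Σ ρ_i t_i down to z_c; mantle fills any gap and the z_c terms cancel.
Column A: x×2.596 + 37.4×2.843 + (z_c − 37.4 − x)×3.39
Column B: 2.06×0 + 27.1×2.806 + (z_c − 2.06 − 27.1)×3.39
The z_c×3.39 term appears on both sides and cancels. Collect the known terms of each column as K = Σ(ρt)_known − 3.39 × (depth of known layers): K_A = 106.3282 − 3.39×37.4 = −20.4578; K_B = 76.0426 − 3.39×(2.06 + 27.1) = −22.8098.
Balance: K_A − x×(3.39 − 2.596) = K_B, so x = (K_A − K_B)/(3.39 − 2.596) = 2.352/0.794 = 2.96 km.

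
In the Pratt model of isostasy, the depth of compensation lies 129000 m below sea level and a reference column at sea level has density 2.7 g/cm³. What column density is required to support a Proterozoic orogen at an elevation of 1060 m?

Pratt balance: ρ_ref D = ρ (D + h).
ρ = ρ_ref D/(D + h) = 2.7 × 129000 m/(129000 m + 1060 m) = 2.68 g/cm³.

2.68 g/cm³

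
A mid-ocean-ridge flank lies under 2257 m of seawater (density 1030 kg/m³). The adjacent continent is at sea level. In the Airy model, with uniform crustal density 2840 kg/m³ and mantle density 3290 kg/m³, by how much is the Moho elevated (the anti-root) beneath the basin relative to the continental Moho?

For local isostatic compensation: replacing crust with seawater at the top is compensated by replacing crust with mantle at the base: d (ρ_c − ρ_w) = a (ρ_m − ρ_c).
a = d (ρ_c − ρ_w)/(ρ_m − ρ_c) = 2257 m × 1810/450 = 9080 m.

9080 m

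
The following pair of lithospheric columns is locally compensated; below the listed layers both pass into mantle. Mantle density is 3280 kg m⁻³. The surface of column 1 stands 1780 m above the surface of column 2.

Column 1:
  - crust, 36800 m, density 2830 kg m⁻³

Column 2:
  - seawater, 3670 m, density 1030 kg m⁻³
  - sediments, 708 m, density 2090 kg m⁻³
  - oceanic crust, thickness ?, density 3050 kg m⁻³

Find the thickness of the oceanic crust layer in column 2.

Take the compensation level at the base of the deeper column (depth z_c below the surface of column 1) and equate Σ ρ_i t_i down to z_c; mantle fills any gap and the z_c terms cancel.
Column 1: 36800×2830 + (z_c − 36800)×3280
Column 2: 1780×0 + 3670×1030 + 708×2090 + x×3050 + (z_c − 1780 − 4378 − x)×3280
The z_c×3280 term appears on both sides and cancels. Collect the known terms of each column as K = Σ(ρt)_known − 3280 × (depth of known layers): K_1 = 104144000 − 3280×36800 = −16560000; K_2 = 5259820 − 3280×(1780 + 4378) = −14938420.
Balance: K_1 = K_2 − x×(3280 − 3050), so x = (K_2 − K_1)/(3280 − 3050) = 1621580/230 = 7050 m.

7050 m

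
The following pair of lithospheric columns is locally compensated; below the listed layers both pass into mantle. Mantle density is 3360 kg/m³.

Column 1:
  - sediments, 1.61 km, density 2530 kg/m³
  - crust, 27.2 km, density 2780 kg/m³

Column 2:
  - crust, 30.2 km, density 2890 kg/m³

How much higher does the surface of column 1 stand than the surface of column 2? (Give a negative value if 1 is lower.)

For any compensation level in the mantle, the mantle terms cancel and isostasy reduces to e = (Σt_1 − Σt_2) − (Σ(ρt)_1 − Σ(ρt)_2) / ρ_m.
Σt_1 = 28.81 km; Σt_2 = 30.2 km; Σ(ρt)_1 = 79689.3; Σ(ρt)_2 = 87278 (in km·kg/m³).
e = (28.81 − 30.2) − (79689.3 − 87278) / 3360 = 0.869 km.

0.869 km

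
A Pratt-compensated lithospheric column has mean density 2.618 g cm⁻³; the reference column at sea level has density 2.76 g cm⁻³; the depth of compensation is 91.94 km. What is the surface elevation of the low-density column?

ρ_ref D = ρ (D + h) → h = D (ρ_ref − ρ)/ρ.
h = 91.94 km × (2.76 − 2.618)/2.618 = 4.99 km.

4.99 km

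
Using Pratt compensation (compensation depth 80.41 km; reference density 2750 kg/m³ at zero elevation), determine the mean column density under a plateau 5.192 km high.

Pratt balance: ρ_ref D = ρ (D + h).
ρ = ρ_ref D/(D + h) = 2750 × 80.41 km/(80.41 km + 5.192 km) = 2580 kg/m³.

2580 kg/m³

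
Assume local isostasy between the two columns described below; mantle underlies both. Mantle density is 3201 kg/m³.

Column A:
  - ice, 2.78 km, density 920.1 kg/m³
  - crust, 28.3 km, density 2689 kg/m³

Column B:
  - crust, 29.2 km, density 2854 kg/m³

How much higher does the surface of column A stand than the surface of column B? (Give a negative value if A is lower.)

For any compensation level in the mantle, the mantle terms cancel and isostasy reduces to e = (Σt_A − Σt_B) − (Σ(ρt)_A − Σ(ρt)_B) / ρ_m.
Σt_A = 31.08 km; Σt_B = 29.2 km; Σ(ρt)_A = 78656.578; Σ(ρt)_B = 83336.8 (in km·kg/m³).
e = (31.08 − 29.2) − (78656.578 − 83336.8) / 3201 = 3.34 km.

3.34 km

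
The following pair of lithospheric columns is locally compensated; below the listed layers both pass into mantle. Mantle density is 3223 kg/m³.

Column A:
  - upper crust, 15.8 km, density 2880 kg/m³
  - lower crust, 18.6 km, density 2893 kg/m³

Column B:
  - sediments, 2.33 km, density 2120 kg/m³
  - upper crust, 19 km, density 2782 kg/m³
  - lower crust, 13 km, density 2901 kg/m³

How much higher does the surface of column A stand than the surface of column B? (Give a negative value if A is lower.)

For any compensation level in the mantle, the mantle terms cancel and isostasy reduces to e = (Σt_A − Σt_B) − (Σ(ρt)_A − Σ(ρt)_B) / ρ_m.
Σt_A = 34.4 km; Σt_B = 34.33 km; Σ(ρt)_A = 99313.8; Σ(ρt)_B = 95510.6 (in km·kg/m³).
e = (34.4 − 34.33) − (99313.8 − 95510.6) / 3223 = −1.11 km.

−1.11 km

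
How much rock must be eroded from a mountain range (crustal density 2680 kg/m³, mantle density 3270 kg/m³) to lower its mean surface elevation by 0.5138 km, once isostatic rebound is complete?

2.85 km

Net drop Δ = e − u = e − e ρ_c/ρ_m = e (ρ_m − ρ_c)/ρ_m.
e = Δ ρ_m/(ρ_m − ρ_c) = 0.5138 km × 3270/590 = 2.85 km.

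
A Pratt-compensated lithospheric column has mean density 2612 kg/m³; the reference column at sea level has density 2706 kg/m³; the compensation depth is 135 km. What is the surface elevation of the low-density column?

4.86 km

ρ_ref D = ρ (D + h) → h = D (ρ_ref − ρ)/ρ.
h = 135 km × (2706 − 2612)/2612 = 4.86 km.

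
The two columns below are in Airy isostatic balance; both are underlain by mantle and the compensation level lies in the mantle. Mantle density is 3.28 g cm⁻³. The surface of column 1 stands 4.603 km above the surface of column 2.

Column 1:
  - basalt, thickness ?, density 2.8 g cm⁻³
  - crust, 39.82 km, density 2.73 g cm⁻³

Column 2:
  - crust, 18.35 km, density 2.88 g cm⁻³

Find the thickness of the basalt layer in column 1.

1.12 km

Take the compensation level at the base of the deeper column (depth z_c below the surface of column 1) and equate Σ ρ_i t_i down to z_c; mantle fills any gap and the z_c terms cancel.
Column 1: x×2.8 + 39.82×2.73 + (z_c − 39.82 − x)×3.28
Column 2: 4.603×0 + 18.35×2.88 + (z_c − 4.603 − 18.35)×3.28
The z_c×3.28 term appears on both sides and cancels. Collect the known terms of each column as K = Σ(ρt)_known − 3.28 × (depth of known layers): K_1 = 108.7086 − 3.28×39.82 = −21.901; K_2 = 52.848 − 3.28×(4.603 + 18.35) = −22.43784.
Balance: K_1 − x×(3.28 − 2.8) = K_2, so x = (K_1 − K_2)/(3.28 − 2.8) = 0.53684/0.48 = 1.12 km.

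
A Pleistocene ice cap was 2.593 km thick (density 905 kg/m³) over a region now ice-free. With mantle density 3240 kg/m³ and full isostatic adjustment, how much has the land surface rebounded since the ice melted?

0.724 km

Removing the load lets mantle flow back in; uplift u satisfies ρ_ice t = ρ_m u.
u = t ρ_ice/ρ_m = 2.593 km × 905/3240 = 0.724 km.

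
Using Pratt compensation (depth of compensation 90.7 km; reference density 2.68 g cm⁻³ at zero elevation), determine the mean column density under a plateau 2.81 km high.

2.6 g cm⁻³

Pratt balance: ρ_ref D = ρ (D + h).
ρ = ρ_ref D/(D + h) = 2.68 × 90.7 km/(90.7 km + 2.81 km) = 2.6 g cm⁻³.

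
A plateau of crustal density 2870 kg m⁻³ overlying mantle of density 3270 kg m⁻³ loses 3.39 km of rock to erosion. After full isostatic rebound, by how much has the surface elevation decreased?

0.415 km

Rebound u = e ρ_c/ρ_m = 3.39 km × 2870/3270 = 2.975 km.
Net surface drop = e − u = 3.39 km − 2.975 km = e (ρ_m − ρ_c)/ρ_m = 0.415 km.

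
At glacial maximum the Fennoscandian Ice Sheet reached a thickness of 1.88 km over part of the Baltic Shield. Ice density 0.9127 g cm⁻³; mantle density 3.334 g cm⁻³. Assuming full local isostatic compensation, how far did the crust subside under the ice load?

By Archimedes' principle applied to the lithosphere: the ice load ρ_ice t is balanced by mantle displaced below, ρ_m s.
s = t ρ_ice / ρ_m = 1.88 km × 0.9127/3.334 = 0.515 km.

0.515 km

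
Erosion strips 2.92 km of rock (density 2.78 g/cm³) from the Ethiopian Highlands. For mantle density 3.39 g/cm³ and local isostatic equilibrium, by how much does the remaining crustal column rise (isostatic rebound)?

2.39 km

Unloading: uplift u = e ρ_c/ρ_m = 2.92 km × 2.78/3.39 = 2.39 km.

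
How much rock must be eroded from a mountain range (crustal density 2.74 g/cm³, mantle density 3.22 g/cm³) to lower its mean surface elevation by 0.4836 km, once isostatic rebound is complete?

3.24 km

Net drop Δ = e − u = e − e ρ_c/ρ_m = e (ρ_m − ρ_c)/ρ_m.
e = Δ ρ_m/(ρ_m − ρ_c) = 0.4836 km × 3.22/0.48 = 3.24 km.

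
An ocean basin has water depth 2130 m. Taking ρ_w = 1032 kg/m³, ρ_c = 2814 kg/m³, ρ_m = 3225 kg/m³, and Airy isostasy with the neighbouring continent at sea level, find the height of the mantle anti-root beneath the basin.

9240 m

Equating mass per unit area of the two columns: replacing crust with seawater at the top is compensated by replacing crust with mantle at the base: d (ρ_c − ρ_w) = a (ρ_m − ρ_c).
a = d (ρ_c − ρ_w)/(ρ_m − ρ_c) = 2130 m × 1782/411 = 9240 m.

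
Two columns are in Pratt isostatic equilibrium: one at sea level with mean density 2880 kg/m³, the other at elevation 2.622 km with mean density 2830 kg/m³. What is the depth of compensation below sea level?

ρ_ref D = ρ (D + h) → D (ρ_ref − ρ) = ρ h.
D = ρ h/(ρ_ref − ρ) = 2830 × 2.622 km/(2880 − 2830) = 148 km.

148 km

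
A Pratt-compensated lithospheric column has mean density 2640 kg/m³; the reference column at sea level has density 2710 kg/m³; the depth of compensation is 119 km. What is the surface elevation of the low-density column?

3.16 km

ρ_ref D = ρ (D + h) → h = D (ρ_ref − ρ)/ρ.
h = 119 km × (2710 − 2640)/2640 = 3.16 km.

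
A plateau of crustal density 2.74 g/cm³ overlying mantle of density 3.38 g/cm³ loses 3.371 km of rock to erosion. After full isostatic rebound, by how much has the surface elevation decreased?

0.638 km

Rebound u = e ρ_c/ρ_m = 3.371 km × 2.74/3.38 = 2.733 km.
Net surface drop = e − u = 3.371 km − 2.733 km = e (ρ_m − ρ_c)/ρ_m = 0.638 km.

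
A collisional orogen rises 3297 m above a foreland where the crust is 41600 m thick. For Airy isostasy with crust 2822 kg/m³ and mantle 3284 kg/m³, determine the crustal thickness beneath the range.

Root depth r = h ρ_c / (ρ_m − ρ_c) = 3297 m × 2822 / 462 = 20140 m.
Total thickness = T + h + r = 41600 m + 3297 m + 20140 m = 65000 m.

65000 m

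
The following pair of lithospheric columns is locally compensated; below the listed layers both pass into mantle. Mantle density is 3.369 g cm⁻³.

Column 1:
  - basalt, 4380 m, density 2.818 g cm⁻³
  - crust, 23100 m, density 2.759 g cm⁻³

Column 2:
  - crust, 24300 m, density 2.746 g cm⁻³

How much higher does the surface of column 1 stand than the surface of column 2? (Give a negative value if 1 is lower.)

405 m

For any compensation level in the mantle, the mantle terms cancel and isostasy reduces to e = (Σt_1 − Σt_2) − (Σ(ρt)_1 − Σ(ρt)_2) / ρ_m.
Σt_1 = 27480 m; Σt_2 = 24300 m; Σ(ρt)_1 = 76075.74; Σ(ρt)_2 = 66727.8 (in m·g cm⁻³).
e = (27480 − 24300) − (76075.74 − 66727.8) / 3.369 = 405 m.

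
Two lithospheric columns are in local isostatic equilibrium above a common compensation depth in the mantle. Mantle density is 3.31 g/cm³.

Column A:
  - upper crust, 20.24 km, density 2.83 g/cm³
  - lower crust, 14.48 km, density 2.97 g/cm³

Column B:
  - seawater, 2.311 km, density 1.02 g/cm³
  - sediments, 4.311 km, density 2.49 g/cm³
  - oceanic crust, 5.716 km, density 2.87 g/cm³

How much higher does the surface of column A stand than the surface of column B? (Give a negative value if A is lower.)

0.996 km

For any compensation level in the mantle, the mantle terms cancel and isostasy reduces to e = (Σt_A − Σt_B) − (Σ(ρt)_A − Σ(ρt)_B) / ρ_m.
Σt_A = 34.72 km; Σt_B = 12.338 km; Σ(ρt)_A = 100.2848; Σ(ρt)_B = 29.49653 (in km·g/cm³).
e = (34.72 − 12.338) − (100.2848 − 29.49653) / 3.31 = 0.996 km.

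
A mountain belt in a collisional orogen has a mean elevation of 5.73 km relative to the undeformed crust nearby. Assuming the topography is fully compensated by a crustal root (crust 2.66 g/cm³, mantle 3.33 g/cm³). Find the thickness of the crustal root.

Isostatic balance requires: the weight of the topography is balanced by the buoyancy of the root, ρ_c h = (ρ_m − ρ_c) r.
r = h · ρ_c / (ρ_m − ρ_c) = 5.73 km × 2.66 / (3.33 − 2.66) = 22.7 km.

22.7 km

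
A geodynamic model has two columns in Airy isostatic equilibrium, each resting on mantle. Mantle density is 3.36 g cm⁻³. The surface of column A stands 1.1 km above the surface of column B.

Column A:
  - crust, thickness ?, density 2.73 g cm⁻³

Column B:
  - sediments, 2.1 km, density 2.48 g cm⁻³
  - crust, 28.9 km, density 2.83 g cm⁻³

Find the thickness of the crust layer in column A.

Take the compensation level at the base of the deeper column (depth z_c below the surface of column A) and equate Σ ρ_i t_i down to z_c; mantle fills any gap and the z_c terms cancel.
Column A: x×2.73 + (z_c − 0 − x)×3.36
Column B: 1.1×0 + 2.1×2.48 + 28.9×2.83 + (z_c − 1.1 − 31)×3.36
The z_c×3.36 term appears on both sides and cancels. Collect the known terms of each column as K = Σ(ρt)_known − 3.36 × (depth of known layers): K_A = 0 − 3.36×0 = 0; K_B = 86.995 − 3.36×(1.1 + 31) = −20.861.
Balance: K_A − x×(3.36 − 2.73) = K_B, so x = (K_A − K_B)/(3.36 − 2.73) = 20.861/0.63 = 33.1 km.

33.1 km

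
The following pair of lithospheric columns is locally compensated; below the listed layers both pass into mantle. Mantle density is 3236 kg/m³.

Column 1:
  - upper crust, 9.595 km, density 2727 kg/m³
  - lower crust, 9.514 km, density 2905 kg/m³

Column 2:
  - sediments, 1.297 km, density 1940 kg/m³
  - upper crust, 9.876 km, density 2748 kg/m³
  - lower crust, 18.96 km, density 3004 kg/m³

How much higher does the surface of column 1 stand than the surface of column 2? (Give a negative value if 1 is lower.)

−0.886 km

For any compensation level in the mantle, the mantle terms cancel and isostasy reduces to e = (Σt_1 − Σt_2) − (Σ(ρt)_1 − Σ(ρt)_2) / ρ_m.
Σt_1 = 19.109 km; Σt_2 = 30.133 km; Σ(ρt)_1 = 53803.735; Σ(ρt)_2 = 86611.268 (in km·kg/m³).
e = (19.109 − 30.133) − (53803.735 − 86611.268) / 3236 = −0.886 km.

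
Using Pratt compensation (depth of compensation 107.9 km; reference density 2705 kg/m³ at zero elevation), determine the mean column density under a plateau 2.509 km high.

Pratt balance: ρ_ref D = ρ (D + h).
ρ = ρ_ref D/(D + h) = 2705 × 107.9 km/(107.9 km + 2.509 km) = 2640 kg/m³.

2640 kg/m³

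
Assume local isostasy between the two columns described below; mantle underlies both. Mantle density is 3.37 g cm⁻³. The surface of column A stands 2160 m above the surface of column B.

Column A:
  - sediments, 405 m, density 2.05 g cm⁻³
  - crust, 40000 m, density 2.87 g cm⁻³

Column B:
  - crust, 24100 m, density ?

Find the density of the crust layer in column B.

Take the compensation level at the base of the deeper column (depth z_c below the surface of column A) and equate Σ ρ_i t_i down to z_c; mantle fills any gap and the z_c terms cancel.
Column A: 405×2.05 + 40000×2.87 + (z_c − 40405)×3.37
Column B: 2160×0 + 24100×ρ + (z_c − 2160 − 24100)×3.37
The z_c×3.37 term appears on both sides and cancels. Collect the known terms of each column as K = Σ(ρt)_known − 3.37 × (depth of known layers): K_A = 115630.25 − 3.37×40405 = −20534.6; K_B = 0 − 3.37×(2160 + 24100) = −88496.2.
Balance: K_A = K_B + 24100×ρ, so ρ = (K_A − K_B)/24100 = 67961.6/24100 = 2.82 g cm⁻³.

2.82 g cm⁻³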